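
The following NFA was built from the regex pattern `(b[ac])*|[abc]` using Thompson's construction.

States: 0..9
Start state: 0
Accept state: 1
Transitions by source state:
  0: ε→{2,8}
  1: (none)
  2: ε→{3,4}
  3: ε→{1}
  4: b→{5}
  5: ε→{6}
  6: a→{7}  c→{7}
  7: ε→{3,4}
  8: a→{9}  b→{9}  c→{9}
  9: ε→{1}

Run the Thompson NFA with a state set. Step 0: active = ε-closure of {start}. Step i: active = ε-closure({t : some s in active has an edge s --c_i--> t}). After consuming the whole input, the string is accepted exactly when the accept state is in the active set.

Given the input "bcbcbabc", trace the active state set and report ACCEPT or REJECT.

start: ε-closure({0}) = {0,1,2,3,4,8}
'b' @ 1: {1,5,6,9}  (accept∈set)
'c' @ 2: {1,3,4,7}  (accept∈set)
'b' @ 3: {5,6}
'c' @ 4: {1,3,4,7}  (accept∈set)
'b' @ 5: {5,6}
'a' @ 6: {1,3,4,7}  (accept∈set)
'b' @ 7: {5,6}
'c' @ 8: {1,3,4,7}  (accept∈set)
end set {1,3,4,7} — state 1 in

Answer: ACCEPT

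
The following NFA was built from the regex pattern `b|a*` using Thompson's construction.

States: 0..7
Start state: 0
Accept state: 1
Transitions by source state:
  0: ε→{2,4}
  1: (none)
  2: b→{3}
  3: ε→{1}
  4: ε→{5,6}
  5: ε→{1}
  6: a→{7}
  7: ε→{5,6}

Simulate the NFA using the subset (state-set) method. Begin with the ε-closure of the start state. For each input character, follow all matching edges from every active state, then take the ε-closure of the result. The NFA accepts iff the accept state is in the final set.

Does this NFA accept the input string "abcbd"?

start: ε-closure({0}) = {0,1,2,4,5,6}
'a' @ 1: {1,5,6,7}  (accept∈set)
'b' @ 2: {}  — no active states
rest 'cbd' ignored (set empty)
after full input: {}  (accept=1 not in)

Answer: REJECT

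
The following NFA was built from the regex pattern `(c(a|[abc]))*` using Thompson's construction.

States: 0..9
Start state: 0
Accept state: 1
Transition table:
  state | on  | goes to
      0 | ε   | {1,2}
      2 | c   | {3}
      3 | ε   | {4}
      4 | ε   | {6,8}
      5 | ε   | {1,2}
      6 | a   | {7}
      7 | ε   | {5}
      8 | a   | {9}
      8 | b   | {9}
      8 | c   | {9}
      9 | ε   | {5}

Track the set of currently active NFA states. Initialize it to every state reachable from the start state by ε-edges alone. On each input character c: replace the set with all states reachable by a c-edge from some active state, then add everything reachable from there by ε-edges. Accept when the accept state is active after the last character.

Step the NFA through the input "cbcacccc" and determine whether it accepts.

start: ε-closure({0}) = {0,1,2}
'c' @ 1: {3,4,6,8}
'b' @ 2: {1,2,5,9}  ✓accept
'c' @ 3: {3,4,6,8}
'a' @ 4: {1,2,5,7,9}  ✓accept
'c' @ 5: {3,4,6,8}
'c' @ 6: {1,2,5,9}  ✓accept
'c' @ 7: {3,4,6,8}
'c' @ 8: {1,2,5,9}  ✓accept
after full input: {1,2,5,9}  (accept=1 in)

Answer: ACCEPT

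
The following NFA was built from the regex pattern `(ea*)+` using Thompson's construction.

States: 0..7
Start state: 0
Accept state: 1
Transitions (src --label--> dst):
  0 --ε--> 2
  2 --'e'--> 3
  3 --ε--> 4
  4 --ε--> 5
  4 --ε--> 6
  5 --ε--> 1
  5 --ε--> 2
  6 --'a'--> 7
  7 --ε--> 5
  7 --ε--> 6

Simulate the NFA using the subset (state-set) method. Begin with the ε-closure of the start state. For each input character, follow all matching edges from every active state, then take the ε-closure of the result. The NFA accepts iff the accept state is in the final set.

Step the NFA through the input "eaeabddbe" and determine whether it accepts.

start: ε-closure({0}) = {0,2}
'e' @ 1: {1,2,3,4,5,6}  [accepting]
'a' @ 2: {1,2,5,6,7}  [accepting]
'e' @ 3: {1,2,3,4,5,6}  [accepting]
'a' @ 4: {1,2,5,6,7}  [accepting]
'b' @ 5: {}  — state set empty
rest 'ddbe' ignored (set empty)
end set {} — state 1 not in

Answer: REJECT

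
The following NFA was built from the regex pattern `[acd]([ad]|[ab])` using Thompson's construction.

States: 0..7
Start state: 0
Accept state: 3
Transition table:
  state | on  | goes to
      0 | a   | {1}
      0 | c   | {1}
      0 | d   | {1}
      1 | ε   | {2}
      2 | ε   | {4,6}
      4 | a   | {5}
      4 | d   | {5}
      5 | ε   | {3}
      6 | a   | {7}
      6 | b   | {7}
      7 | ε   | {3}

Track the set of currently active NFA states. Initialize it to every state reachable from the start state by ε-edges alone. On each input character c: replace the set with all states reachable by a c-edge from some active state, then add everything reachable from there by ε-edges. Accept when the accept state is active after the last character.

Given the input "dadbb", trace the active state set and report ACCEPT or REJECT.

Answer: REJECT

Trace:
start: ε-closure({0}) = {0}
'd' @ 1: {1,2,4,6}
'a' @ 2: {3,5,7}  ✓accept
'd' @ 3: {}  — dead — no transitions
rest 'bb' ignored (set empty)
final: {}; accept 3 not in set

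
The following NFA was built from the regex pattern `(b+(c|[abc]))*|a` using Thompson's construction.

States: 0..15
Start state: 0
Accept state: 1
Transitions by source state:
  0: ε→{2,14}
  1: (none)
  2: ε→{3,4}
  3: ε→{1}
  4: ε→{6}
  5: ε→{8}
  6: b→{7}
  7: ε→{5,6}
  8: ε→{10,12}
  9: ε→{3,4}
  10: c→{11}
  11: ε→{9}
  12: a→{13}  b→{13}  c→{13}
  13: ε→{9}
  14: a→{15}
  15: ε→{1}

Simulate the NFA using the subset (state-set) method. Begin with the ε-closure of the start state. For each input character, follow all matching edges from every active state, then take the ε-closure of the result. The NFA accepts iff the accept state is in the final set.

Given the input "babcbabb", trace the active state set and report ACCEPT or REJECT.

initial (ε-close {0}): {0,1,2,3,4,6,14}
'b' @ 1: {5,6,7,8,10,12}
'a' @ 2: {1,3,4,6,9,13}  ✓accept
'b' @ 3: {5,6,7,8,10,12}
'c' @ 4: {1,3,4,6,9,11,13}  ✓accept
'b' @ 5: {5,6,7,8,10,12}
'a' @ 6: {1,3,4,6,9,13}  ✓accept
'b' @ 7: {5,6,7,8,10,12}
'b' @ 8: {1,3,4,5,6,7,8,9,10,12,13}  ✓accept
end set {1,3,4,5,6,7,8,9,10,12,13} — state 1 in

Answer: ACCEPT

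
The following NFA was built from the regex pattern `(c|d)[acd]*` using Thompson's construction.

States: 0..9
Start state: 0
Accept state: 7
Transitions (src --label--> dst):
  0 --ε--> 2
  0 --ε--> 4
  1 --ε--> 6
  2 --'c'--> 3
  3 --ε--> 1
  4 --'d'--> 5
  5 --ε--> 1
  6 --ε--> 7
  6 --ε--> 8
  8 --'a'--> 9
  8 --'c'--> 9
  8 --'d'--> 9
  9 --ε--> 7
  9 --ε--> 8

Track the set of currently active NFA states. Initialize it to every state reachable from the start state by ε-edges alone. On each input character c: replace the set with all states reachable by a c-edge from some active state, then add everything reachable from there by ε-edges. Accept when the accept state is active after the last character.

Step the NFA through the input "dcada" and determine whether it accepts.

S₀ = ε-closure({0}) = {0,2,4}
'd' @ 1: {1,5,6,7,8}  [accepting]
'c' @ 2: {7,8,9}  [accepting]
'a' @ 3: {7,8,9}  [accepting]
'd' @ 4: {7,8,9}  [accepting]
'a' @ 5: {7,8,9}  [accepting]
after full input: {7,8,9}  (accept=7 in)

Answer: ACCEPT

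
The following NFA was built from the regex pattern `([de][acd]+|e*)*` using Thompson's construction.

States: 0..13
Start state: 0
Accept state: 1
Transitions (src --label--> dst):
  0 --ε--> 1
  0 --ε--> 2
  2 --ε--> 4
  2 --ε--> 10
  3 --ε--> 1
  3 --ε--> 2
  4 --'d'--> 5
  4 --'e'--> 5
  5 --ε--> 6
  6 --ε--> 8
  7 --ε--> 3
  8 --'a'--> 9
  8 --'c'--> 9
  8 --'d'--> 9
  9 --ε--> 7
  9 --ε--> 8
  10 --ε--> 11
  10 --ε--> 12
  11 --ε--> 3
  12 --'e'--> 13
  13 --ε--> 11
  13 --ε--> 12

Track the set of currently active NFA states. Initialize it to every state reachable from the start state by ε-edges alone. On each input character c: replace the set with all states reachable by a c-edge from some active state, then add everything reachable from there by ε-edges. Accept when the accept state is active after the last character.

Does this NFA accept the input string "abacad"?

start: ε-closure({0}) = {0,1,2,3,4,10,11,12}
'a' @ 1: {}  — dead — no transitions
rest 'bacad' ignored (set empty)
after full input: {}  (accept=1 not in)

Answer: REJECT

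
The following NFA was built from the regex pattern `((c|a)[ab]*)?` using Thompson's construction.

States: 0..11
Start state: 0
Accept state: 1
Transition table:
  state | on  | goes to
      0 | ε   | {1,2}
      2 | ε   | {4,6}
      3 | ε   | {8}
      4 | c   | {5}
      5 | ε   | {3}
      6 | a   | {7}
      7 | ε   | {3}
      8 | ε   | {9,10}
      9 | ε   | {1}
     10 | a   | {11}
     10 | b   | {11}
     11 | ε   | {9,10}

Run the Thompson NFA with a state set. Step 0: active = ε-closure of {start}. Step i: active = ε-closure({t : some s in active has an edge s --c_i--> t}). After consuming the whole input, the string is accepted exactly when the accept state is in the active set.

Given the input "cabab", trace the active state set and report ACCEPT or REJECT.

start: ε-closure({0}) = {0,1,2,4,6}
'c' @ 1: {1,3,5,8,9,10}  (accept∈set)
'a' @ 2: {1,9,10,11}  (accept∈set)
'b' @ 3: {1,9,10,11}  (accept∈set)
'a' @ 4: {1,9,10,11}  (accept∈set)
'b' @ 5: {1,9,10,11}  (accept∈set)
final: {1,9,10,11}; accept 1 in set

Answer: ACCEPT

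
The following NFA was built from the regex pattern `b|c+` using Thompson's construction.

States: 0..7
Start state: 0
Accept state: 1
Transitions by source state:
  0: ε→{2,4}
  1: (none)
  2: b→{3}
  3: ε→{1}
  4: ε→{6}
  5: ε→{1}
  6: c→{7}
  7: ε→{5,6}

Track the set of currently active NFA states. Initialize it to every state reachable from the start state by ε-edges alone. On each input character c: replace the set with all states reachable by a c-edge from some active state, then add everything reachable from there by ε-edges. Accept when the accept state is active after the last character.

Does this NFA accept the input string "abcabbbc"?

Answer: REJECT

Trace:
S₀ = ε-closure({0}) = {0,2,4,6}
'a' @ 1: {}  — no active states
rest 'bcabbbc' ignored (set empty)
end set {} — state 1 not in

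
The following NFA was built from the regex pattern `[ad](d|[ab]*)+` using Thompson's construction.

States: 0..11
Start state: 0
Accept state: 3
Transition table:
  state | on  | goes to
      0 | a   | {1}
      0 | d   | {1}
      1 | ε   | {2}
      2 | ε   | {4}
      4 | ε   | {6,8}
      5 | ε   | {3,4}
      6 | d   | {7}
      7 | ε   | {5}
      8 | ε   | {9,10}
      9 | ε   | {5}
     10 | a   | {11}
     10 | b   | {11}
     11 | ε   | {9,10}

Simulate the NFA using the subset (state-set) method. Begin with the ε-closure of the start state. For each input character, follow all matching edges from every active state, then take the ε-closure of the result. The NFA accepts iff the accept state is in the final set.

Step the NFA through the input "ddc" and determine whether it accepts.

Answer: REJECT

Trace:
S₀ = ε-closure({0}) = {0}
'd' @ 1: {1,2,3,4,5,6,8,9,10}  (accept∈set)
'd' @ 2: {3,4,5,6,7,8,9,10}  (accept∈set)
'c' @ 3: {}  — state set empty
end set {} — state 3 not in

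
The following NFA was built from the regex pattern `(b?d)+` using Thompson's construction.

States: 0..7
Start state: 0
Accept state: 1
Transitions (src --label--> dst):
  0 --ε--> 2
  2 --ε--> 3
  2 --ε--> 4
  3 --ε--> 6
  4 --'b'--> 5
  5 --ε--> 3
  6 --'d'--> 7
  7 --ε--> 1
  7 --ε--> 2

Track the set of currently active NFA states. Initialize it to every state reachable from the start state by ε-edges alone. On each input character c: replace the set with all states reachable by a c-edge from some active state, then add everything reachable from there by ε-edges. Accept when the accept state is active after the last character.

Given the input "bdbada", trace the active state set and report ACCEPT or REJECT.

Answer: REJECT

Steps:
initial (ε-close {0}): {0,2,3,4,6}
'b' @ 1: {3,5,6}
'd' @ 2: {1,2,3,4,6,7}  (accept∈set)
'b' @ 3: {3,5,6}
'a' @ 4: {}  — dead — no transitions
rest 'da' ignored (set empty)
after full input: {}  (accept=1 not in)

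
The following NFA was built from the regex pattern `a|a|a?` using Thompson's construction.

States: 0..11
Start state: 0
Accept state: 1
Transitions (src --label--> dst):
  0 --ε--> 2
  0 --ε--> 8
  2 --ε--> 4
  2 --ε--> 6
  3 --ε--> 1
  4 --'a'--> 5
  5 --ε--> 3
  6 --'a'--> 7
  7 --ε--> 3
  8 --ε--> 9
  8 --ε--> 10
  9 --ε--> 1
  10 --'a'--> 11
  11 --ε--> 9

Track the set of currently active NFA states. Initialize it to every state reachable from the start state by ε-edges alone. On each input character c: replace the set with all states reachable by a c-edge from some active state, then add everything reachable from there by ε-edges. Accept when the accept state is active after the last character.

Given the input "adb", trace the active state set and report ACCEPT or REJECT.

Answer: REJECT

Steps:
start: ε-closure({0}) = {0,1,2,4,6,8,9,10}
'a' @ 1: {1,3,5,7,9,11}  ✓accept
'd' @ 2: {}  — no active states
rest 'b' ignored (set empty)
after full input: {}  (accept=1 not in)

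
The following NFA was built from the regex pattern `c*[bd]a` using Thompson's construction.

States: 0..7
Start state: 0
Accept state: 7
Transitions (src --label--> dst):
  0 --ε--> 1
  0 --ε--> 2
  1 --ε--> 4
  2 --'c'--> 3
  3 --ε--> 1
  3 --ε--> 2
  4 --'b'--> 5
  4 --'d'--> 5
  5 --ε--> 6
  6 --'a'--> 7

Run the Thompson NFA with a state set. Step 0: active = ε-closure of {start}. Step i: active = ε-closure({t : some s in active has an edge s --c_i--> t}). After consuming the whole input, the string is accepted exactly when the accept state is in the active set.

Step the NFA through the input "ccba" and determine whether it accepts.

S₀ = ε-closure({0}) = {0,1,2,4}
'c' @ 1: {1,2,3,4}
'c' @ 2: {1,2,3,4}
'b' @ 3: {5,6}
'a' @ 4: {7}  [accepting]
final: {7}; accept 7 in set

Answer: ACCEPT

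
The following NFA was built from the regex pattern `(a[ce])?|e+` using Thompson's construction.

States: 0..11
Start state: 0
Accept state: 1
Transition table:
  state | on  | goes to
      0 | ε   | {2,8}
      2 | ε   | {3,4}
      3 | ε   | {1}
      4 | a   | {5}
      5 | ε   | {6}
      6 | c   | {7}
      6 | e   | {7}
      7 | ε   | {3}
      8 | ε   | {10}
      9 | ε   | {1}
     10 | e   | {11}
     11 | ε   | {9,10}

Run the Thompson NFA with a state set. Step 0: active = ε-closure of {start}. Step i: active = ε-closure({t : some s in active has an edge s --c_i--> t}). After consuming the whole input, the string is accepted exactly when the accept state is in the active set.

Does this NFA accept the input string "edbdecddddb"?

Answer: REJECT

Steps:
start: ε-closure({0}) = {0,1,2,3,4,8,10}
'e' @ 1: {1,9,10,11}  ✓accept
'd' @ 2: {}  — no active states
rest 'bdecddddb' ignored (set empty)
final: {}; accept 1 not in set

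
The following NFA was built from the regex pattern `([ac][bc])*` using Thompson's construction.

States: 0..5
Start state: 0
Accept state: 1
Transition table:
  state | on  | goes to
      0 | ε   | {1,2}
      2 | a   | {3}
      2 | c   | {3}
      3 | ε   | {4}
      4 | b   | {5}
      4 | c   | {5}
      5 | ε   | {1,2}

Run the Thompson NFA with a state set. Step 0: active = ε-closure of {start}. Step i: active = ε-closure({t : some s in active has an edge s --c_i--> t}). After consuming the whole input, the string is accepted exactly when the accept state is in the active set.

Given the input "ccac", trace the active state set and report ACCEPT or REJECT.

Answer: ACCEPT

Derivation:
S₀ = ε-closure({0}) = {0,1,2}
'c' @ 1: {3,4}
'c' @ 2: {1,2,5}  (accept∈set)
'a' @ 3: {3,4}
'c' @ 4: {1,2,5}  (accept∈set)
after full input: {1,2,5}  (accept=1 in)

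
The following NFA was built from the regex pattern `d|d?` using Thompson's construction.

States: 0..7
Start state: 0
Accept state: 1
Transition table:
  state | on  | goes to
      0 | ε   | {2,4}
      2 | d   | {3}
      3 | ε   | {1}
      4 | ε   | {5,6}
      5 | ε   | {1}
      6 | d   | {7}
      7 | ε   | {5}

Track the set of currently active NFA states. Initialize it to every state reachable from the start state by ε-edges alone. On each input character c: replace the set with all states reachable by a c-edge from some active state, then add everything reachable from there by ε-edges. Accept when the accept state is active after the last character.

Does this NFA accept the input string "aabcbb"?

start: ε-closure({0}) = {0,1,2,4,5,6}
'a' @ 1: {}  — dead — no transitions
rest 'abcbb' ignored (set empty)
final: {}; accept 1 not in set

Answer: REJECT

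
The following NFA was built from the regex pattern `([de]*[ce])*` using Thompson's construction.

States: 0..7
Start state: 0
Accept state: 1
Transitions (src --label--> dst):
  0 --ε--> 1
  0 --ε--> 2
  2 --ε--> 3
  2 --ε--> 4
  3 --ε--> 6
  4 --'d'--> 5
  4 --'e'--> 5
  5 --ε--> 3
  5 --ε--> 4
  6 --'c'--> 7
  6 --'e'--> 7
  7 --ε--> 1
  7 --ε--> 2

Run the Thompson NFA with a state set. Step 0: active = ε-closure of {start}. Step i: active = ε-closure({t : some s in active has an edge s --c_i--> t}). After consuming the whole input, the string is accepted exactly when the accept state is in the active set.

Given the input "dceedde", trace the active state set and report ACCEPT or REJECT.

start: ε-closure({0}) = {0,1,2,3,4,6}
'd' @ 1: {3,4,5,6}
'c' @ 2: {1,2,3,4,6,7}  (accept∈set)
'e' @ 3: {1,2,3,4,5,6,7}  (accept∈set)
'e' @ 4: {1,2,3,4,5,6,7}  (accept∈set)
'd' @ 5: {3,4,5,6}
'd' @ 6: {3,4,5,6}
'e' @ 7: {1,2,3,4,5,6,7}  (accept∈set)
end set {1,2,3,4,5,6,7} — state 1 in

Answer: ACCEPT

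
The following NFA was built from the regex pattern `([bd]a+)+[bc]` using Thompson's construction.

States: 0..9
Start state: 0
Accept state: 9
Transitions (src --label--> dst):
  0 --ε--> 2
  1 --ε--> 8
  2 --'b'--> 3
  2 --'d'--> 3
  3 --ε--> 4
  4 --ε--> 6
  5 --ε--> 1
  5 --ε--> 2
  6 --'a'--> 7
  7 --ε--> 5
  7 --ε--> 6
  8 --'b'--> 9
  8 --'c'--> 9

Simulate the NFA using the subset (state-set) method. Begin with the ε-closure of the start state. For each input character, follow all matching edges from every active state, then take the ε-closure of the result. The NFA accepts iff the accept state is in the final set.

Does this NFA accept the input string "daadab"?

Answer: ACCEPT

Steps:
start: ε-closure({0}) = {0,2}
'd' @ 1: {3,4,6}
'a' @ 2: {1,2,5,6,7,8}
'a' @ 3: {1,2,5,6,7,8}
'd' @ 4: {3,4,6}
'a' @ 5: {1,2,5,6,7,8}
'b' @ 6: {3,4,6,9}  [accepting]
after full input: {3,4,6,9}  (accept=9 in)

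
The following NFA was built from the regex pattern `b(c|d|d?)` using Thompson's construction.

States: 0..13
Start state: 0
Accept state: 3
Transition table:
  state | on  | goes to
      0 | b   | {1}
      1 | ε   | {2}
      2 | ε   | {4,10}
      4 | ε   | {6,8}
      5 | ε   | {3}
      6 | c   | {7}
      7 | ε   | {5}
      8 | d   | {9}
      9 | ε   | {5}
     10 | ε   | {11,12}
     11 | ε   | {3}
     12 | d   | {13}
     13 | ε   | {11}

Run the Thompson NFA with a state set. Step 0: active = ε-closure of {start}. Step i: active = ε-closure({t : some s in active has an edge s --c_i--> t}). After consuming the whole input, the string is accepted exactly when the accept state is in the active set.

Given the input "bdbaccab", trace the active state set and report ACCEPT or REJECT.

start: ε-closure({0}) = {0}
'b' @ 1: {1,2,3,4,6,8,10,11,12}  [accepting]
'd' @ 2: {3,5,9,11,13}  [accepting]
'b' @ 3: {}  — no active states
rest 'accab' ignored (set empty)
after full input: {}  (accept=3 not in)

Answer: REJECT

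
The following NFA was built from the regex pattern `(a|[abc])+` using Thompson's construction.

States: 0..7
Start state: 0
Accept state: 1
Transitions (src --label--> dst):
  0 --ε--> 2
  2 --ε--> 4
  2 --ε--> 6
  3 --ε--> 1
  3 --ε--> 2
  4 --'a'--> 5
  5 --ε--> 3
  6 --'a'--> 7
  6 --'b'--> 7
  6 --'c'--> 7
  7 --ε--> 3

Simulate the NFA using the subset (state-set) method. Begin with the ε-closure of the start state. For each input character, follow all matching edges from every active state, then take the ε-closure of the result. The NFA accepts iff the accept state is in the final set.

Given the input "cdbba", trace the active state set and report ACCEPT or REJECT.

Answer: REJECT

Trace:
S₀ = ε-closure({0}) = {0,2,4,6}
'c' @ 1: {1,2,3,4,6,7}  ✓accept
'd' @ 2: {}  — no active states
rest 'bba' ignored (set empty)
after full input: {}  (accept=1 not in)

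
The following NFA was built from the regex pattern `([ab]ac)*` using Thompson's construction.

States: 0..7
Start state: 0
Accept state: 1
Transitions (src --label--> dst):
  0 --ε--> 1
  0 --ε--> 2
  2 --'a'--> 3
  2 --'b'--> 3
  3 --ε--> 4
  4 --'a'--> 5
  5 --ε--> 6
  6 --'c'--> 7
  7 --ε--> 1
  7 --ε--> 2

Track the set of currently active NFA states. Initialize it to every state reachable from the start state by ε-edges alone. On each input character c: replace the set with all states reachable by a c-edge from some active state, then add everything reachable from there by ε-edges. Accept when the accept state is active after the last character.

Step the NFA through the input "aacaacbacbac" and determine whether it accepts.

S₀ = ε-closure({0}) = {0,1,2}
'a' @ 1: {3,4}
'a' @ 2: {5,6}
'c' @ 3: {1,2,7}  [accepting]
'a' @ 4: {3,4}
'a' @ 5: {5,6}
'c' @ 6: {1,2,7}  [accepting]
'b' @ 7: {3,4}
'a' @ 8: {5,6}
'c' @ 9: {1,2,7}  [accepting]
'b' @ 10: {3,4}
'a' @ 11: {5,6}
'c' @ 12: {1,2,7}  [accepting]
after full input: {1,2,7}  (accept=1 in)

Answer: ACCEPT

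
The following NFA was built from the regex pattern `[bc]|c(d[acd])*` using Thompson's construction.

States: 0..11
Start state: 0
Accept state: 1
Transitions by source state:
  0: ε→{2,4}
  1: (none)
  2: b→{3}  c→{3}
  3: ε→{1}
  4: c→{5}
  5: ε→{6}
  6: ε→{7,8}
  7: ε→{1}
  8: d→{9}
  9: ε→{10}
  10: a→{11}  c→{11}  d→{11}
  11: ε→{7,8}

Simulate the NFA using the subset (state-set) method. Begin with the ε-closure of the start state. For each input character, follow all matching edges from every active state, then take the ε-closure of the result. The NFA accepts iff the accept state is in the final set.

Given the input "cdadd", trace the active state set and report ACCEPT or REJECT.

initial (ε-close {0}): {0,2,4}
'c' @ 1: {1,3,5,6,7,8}  (accept∈set)
'd' @ 2: {9,10}
'a' @ 3: {1,7,8,11}  (accept∈set)
'd' @ 4: {9,10}
'd' @ 5: {1,7,8,11}  (accept∈set)
end set {1,7,8,11} — state 1 in

Answer: ACCEPT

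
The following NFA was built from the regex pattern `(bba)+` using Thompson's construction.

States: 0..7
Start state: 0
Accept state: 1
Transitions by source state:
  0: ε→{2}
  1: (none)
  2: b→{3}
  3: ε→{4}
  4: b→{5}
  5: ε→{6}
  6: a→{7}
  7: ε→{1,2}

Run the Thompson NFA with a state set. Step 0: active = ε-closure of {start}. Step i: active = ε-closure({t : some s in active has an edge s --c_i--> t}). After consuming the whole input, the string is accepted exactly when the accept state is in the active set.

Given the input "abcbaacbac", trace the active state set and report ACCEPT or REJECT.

initial (ε-close {0}): {0,2}
'a' @ 1: {}  — dead — no transitions
rest 'bcbaacbac' ignored (set empty)
final: {}; accept 1 not in set

Answer: REJECT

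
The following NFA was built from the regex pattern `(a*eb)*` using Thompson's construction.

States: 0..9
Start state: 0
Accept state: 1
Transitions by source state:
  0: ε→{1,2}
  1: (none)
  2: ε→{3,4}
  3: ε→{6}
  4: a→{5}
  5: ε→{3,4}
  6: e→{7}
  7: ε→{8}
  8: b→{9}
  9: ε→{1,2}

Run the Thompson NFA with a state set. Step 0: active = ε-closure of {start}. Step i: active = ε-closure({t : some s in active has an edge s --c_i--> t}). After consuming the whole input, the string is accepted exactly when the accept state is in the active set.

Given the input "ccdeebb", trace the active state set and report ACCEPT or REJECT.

Answer: REJECT

Derivation:
initial (ε-close {0}): {0,1,2,3,4,6}
'c' @ 1: {}  — dead — no transitions
rest 'cdeebb' ignored (set empty)
final: {}; accept 1 not in set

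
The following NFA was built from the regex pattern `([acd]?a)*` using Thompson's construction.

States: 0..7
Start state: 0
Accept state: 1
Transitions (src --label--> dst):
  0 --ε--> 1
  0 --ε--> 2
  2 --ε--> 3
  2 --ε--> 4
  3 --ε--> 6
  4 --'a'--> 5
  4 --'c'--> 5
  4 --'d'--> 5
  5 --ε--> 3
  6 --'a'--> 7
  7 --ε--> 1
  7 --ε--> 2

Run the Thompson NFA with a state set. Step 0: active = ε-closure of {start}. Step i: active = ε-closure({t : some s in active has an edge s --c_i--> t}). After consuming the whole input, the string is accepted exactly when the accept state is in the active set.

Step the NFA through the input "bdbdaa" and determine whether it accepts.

Answer: REJECT

Trace:
initial (ε-close {0}): {0,1,2,3,4,6}
'b' @ 1: {}  — no active states
rest 'dbdaa' ignored (set empty)
final: {}; accept 1 not in set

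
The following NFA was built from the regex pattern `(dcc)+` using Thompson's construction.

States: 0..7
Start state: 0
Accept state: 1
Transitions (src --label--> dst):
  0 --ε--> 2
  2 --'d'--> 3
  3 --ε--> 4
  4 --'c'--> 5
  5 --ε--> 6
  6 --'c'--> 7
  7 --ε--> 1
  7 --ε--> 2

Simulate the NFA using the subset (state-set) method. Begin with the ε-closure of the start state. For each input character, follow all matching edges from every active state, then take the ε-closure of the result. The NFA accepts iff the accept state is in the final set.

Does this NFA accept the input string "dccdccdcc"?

start: ε-closure({0}) = {0,2}
'd' @ 1: {3,4}
'c' @ 2: {5,6}
'c' @ 3: {1,2,7}  (accept∈set)
'd' @ 4: {3,4}
'c' @ 5: {5,6}
'c' @ 6: {1,2,7}  (accept∈set)
'd' @ 7: {3,4}
'c' @ 8: {5,6}
'c' @ 9: {1,2,7}  (accept∈set)
end set {1,2,7} — state 1 in

Answer: ACCEPT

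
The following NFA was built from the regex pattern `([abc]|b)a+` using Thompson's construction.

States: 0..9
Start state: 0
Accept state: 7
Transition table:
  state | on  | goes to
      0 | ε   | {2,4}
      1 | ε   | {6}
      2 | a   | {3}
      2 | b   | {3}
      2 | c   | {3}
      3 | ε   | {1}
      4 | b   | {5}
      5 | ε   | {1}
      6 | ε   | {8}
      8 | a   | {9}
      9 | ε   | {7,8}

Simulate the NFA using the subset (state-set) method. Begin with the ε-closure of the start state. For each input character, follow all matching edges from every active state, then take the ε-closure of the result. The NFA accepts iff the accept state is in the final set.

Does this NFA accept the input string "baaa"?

initial (ε-close {0}): {0,2,4}
'b' @ 1: {1,3,5,6,8}
'a' @ 2: {7,8,9}  (accept∈set)
'a' @ 3: {7,8,9}  (accept∈set)
'a' @ 4: {7,8,9}  (accept∈set)
final: {7,8,9}; accept 7 in set

Answer: ACCEPT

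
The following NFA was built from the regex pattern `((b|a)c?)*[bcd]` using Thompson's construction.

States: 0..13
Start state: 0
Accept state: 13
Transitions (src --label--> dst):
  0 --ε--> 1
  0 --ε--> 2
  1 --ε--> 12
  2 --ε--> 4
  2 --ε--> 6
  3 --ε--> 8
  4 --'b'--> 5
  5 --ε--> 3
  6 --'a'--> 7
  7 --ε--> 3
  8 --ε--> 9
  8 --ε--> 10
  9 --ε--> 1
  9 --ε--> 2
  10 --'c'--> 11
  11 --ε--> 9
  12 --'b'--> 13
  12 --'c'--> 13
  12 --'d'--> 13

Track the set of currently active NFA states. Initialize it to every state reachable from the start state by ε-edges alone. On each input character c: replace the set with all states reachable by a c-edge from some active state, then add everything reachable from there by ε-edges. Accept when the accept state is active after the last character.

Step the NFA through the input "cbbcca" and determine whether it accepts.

S₀ = ε-closure({0}) = {0,1,2,4,6,12}
'c' @ 1: {13}  ✓accept
'b' @ 2: {}  — dead — no transitions
rest 'bcca' ignored (set empty)
after full input: {}  (accept=13 not in)

Answer: REJECT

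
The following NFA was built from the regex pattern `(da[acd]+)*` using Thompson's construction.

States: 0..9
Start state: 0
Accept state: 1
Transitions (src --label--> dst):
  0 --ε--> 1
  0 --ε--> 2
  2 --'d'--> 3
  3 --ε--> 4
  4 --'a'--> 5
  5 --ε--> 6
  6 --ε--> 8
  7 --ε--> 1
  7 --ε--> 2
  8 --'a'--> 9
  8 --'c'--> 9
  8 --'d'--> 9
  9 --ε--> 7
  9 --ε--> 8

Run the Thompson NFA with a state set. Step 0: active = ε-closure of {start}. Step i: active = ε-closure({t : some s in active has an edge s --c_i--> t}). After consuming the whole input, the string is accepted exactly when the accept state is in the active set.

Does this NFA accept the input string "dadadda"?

Answer: ACCEPT

Trace:
S₀ = ε-closure({0}) = {0,1,2}
'd' @ 1: {3,4}
'a' @ 2: {5,6,8}
'd' @ 3: {1,2,7,8,9}  (accept∈set)
'a' @ 4: {1,2,7,8,9}  (accept∈set)
'd' @ 5: {1,2,3,4,7,8,9}  (accept∈set)
'd' @ 6: {1,2,3,4,7,8,9}  (accept∈set)
'a' @ 7: {1,2,5,6,7,8,9}  (accept∈set)
end set {1,2,5,6,7,8,9} — state 1 in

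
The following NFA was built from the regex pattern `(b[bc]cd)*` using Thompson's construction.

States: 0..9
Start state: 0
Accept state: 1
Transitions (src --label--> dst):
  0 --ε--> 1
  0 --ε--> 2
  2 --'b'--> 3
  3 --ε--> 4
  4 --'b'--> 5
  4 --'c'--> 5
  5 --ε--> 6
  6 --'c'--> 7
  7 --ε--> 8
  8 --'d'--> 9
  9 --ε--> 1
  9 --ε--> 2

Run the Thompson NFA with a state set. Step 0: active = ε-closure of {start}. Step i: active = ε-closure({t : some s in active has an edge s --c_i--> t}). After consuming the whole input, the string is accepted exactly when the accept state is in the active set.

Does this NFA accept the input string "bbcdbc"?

S₀ = ε-closure({0}) = {0,1,2}
'b' @ 1: {3,4}
'b' @ 2: {5,6}
'c' @ 3: {7,8}
'd' @ 4: {1,2,9}  (accept∈set)
'b' @ 5: {3,4}
'c' @ 6: {5,6}
end set {5,6} — state 1 not in

Answer: REJECT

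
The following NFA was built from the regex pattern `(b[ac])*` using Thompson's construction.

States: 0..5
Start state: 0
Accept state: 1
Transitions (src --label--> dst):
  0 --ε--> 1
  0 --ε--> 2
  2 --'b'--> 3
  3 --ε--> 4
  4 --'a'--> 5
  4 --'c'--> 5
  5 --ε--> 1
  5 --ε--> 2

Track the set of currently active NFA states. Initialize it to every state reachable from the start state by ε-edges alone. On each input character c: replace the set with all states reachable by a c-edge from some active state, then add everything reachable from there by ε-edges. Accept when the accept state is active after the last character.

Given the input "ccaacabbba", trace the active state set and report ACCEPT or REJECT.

Answer: REJECT

Steps:
initial (ε-close {0}): {0,1,2}
'c' @ 1: {}  — no active states
rest 'caacabbba' ignored (set empty)
after full input: {}  (accept=1 not in)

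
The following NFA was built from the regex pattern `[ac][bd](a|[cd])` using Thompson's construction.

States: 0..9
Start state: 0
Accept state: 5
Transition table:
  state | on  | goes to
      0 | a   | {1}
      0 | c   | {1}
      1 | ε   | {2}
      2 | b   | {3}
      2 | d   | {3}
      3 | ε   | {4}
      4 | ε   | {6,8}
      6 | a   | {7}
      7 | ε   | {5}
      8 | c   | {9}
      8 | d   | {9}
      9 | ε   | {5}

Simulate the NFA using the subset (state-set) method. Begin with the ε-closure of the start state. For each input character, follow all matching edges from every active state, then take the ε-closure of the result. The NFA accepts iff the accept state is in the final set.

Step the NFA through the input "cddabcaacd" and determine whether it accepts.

Answer: REJECT

Derivation:
S₀ = ε-closure({0}) = {0}
'c' @ 1: {1,2}
'd' @ 2: {3,4,6,8}
'd' @ 3: {5,9}  (accept∈set)
'a' @ 4: {}  — no active states
rest 'bcaacd' ignored (set empty)
end set {} — state 5 not in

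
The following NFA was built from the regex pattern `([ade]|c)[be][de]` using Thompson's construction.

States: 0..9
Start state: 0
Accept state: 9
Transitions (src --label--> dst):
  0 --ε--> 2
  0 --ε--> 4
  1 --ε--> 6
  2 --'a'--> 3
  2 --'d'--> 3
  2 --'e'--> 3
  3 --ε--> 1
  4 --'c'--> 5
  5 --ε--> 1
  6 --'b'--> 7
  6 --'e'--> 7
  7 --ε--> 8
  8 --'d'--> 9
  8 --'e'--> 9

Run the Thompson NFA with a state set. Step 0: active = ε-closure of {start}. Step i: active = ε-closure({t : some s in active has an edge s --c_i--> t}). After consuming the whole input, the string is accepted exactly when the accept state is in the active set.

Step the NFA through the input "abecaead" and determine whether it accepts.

Answer: REJECT

Steps:
S₀ = ε-closure({0}) = {0,2,4}
'a' @ 1: {1,3,6}
'b' @ 2: {7,8}
'e' @ 3: {9}  ✓accept
'c' @ 4: {}  — dead — no transitions
rest 'aead' ignored (set empty)
after full input: {}  (accept=9 not in)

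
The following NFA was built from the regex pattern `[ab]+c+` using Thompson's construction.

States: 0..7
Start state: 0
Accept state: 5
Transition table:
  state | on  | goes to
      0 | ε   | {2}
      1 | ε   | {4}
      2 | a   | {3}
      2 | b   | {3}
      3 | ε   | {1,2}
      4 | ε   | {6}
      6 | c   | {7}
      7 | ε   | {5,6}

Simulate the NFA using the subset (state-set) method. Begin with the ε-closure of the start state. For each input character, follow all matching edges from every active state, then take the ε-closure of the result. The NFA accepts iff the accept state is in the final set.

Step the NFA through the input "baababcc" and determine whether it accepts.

start: ε-closure({0}) = {0,2}
'b' @ 1: {1,2,3,4,6}
'a' @ 2: {1,2,3,4,6}
'a' @ 3: {1,2,3,4,6}
'b' @ 4: {1,2,3,4,6}
'a' @ 5: {1,2,3,4,6}
'b' @ 6: {1,2,3,4,6}
'c' @ 7: {5,6,7}  ✓accept
'c' @ 8: {5,6,7}  ✓accept
end set {5,6,7} — state 5 in

Answer: ACCEPT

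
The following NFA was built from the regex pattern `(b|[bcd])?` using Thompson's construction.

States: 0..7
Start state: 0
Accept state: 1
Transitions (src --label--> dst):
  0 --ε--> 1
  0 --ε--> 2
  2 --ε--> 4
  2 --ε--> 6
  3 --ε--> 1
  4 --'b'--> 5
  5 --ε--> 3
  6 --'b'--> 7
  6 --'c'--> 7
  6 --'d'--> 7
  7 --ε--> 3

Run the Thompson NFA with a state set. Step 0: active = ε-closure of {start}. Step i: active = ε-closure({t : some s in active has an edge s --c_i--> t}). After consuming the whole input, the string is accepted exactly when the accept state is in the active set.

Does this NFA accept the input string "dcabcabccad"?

Answer: REJECT

Trace:
S₀ = ε-closure({0}) = {0,1,2,4,6}
'd' @ 1: {1,3,7}  (accept∈set)
'c' @ 2: {}  — no active states
rest 'abcabccad' ignored (set empty)
after full input: {}  (accept=1 not in)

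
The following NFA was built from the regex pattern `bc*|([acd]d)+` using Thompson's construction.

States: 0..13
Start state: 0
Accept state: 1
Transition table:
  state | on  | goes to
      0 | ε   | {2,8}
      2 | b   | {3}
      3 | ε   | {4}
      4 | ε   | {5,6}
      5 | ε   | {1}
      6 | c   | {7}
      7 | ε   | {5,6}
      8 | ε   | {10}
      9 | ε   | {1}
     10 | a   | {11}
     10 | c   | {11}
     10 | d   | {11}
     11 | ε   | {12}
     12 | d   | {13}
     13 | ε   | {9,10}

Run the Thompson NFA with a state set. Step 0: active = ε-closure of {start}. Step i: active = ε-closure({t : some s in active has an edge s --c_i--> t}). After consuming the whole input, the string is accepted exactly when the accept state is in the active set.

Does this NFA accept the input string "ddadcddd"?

S₀ = ε-closure({0}) = {0,2,8,10}
'd' @ 1: {11,12}
'd' @ 2: {1,9,10,13}  (accept∈set)
'a' @ 3: {11,12}
'd' @ 4: {1,9,10,13}  (accept∈set)
'c' @ 5: {11,12}
'd' @ 6: {1,9,10,13}  (accept∈set)
'd' @ 7: {11,12}
'd' @ 8: {1,9,10,13}  (accept∈set)
final: {1,9,10,13}; accept 1 in set

Answer: ACCEPT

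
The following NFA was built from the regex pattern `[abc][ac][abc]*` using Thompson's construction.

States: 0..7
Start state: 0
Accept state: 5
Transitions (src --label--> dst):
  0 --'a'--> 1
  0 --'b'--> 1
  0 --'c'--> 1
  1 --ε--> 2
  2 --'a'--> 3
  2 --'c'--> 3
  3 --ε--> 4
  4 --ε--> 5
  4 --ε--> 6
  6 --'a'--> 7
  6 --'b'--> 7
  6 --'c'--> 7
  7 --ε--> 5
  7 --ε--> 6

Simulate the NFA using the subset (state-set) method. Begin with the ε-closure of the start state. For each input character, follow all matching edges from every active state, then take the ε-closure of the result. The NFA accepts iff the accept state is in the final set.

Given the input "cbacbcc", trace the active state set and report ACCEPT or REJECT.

Answer: REJECT

Steps:
start: ε-closure({0}) = {0}
'c' @ 1: {1,2}
'b' @ 2: {}  — dead — no transitions
rest 'acbcc' ignored (set empty)
final: {}; accept 5 not in set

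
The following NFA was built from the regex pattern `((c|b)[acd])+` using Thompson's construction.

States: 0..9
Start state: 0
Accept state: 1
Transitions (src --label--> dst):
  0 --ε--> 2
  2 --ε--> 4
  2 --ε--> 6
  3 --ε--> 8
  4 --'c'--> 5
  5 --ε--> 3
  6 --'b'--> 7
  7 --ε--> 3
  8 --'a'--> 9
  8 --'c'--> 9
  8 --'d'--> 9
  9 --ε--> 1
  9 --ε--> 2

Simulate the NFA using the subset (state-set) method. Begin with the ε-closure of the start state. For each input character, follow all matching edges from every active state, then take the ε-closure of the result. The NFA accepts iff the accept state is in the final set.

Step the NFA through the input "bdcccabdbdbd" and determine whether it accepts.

Answer: ACCEPT

Trace:
initial (ε-close {0}): {0,2,4,6}
'b' @ 1: {3,7,8}
'd' @ 2: {1,2,4,6,9}  ✓accept
'c' @ 3: {3,5,8}
'c' @ 4: {1,2,4,6,9}  ✓accept
'c' @ 5: {3,5,8}
'a' @ 6: {1,2,4,6,9}  ✓accept
'b' @ 7: {3,7,8}
'd' @ 8: {1,2,4,6,9}  ✓accept
'b' @ 9: {3,7,8}
'd' @ 10: {1,2,4,6,9}  ✓accept
'b' @ 11: {3,7,8}
'd' @ 12: {1,2,4,6,9}  ✓accept
final: {1,2,4,6,9}; accept 1 in set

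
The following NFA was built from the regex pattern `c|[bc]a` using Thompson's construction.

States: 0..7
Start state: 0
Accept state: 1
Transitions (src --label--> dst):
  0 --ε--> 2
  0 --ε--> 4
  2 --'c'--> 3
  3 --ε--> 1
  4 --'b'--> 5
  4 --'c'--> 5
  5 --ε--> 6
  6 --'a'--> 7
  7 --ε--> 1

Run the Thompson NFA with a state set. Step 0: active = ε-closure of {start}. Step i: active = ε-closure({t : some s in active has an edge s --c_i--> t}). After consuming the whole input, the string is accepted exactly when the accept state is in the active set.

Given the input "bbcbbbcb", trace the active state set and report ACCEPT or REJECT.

Answer: REJECT

Derivation:
S₀ = ε-closure({0}) = {0,2,4}
'b' @ 1: {5,6}
'b' @ 2: {}  — dead — no transitions
rest 'cbbbcb' ignored (set empty)
final: {}; accept 1 not in set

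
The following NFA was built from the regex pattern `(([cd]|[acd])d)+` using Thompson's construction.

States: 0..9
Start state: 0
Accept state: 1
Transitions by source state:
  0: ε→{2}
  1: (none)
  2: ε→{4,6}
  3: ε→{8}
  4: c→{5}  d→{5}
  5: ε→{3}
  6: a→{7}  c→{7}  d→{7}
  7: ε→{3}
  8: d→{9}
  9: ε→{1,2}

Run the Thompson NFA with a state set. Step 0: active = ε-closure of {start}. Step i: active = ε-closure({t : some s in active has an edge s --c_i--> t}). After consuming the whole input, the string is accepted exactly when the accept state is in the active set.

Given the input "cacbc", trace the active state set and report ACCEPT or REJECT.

initial (ε-close {0}): {0,2,4,6}
'c' @ 1: {3,5,7,8}
'a' @ 2: {}  — no active states
rest 'cbc' ignored (set empty)
after full input: {}  (accept=1 not in)

Answer: REJECT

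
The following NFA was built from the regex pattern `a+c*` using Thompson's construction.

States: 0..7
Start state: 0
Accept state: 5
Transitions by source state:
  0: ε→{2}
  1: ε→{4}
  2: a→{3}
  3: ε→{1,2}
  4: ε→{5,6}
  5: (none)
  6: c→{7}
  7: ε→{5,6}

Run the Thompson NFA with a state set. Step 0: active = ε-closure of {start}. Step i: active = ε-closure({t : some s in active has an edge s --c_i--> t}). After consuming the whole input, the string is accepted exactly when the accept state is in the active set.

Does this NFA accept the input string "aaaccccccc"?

S₀ = ε-closure({0}) = {0,2}
'a' @ 1: {1,2,3,4,5,6}  (accept∈set)
'a' @ 2: {1,2,3,4,5,6}  (accept∈set)
'a' @ 3: {1,2,3,4,5,6}  (accept∈set)
'c' @ 4: {5,6,7}  (accept∈set)
'c' @ 5: {5,6,7}  (accept∈set)
'c' @ 6: {5,6,7}  (accept∈set)
'c' @ 7: {5,6,7}  (accept∈set)
'c' @ 8: {5,6,7}  (accept∈set)
'c' @ 9: {5,6,7}  (accept∈set)
'c' @ 10: {5,6,7}  (accept∈set)
final: {5,6,7}; accept 5 in set

Answer: ACCEPT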